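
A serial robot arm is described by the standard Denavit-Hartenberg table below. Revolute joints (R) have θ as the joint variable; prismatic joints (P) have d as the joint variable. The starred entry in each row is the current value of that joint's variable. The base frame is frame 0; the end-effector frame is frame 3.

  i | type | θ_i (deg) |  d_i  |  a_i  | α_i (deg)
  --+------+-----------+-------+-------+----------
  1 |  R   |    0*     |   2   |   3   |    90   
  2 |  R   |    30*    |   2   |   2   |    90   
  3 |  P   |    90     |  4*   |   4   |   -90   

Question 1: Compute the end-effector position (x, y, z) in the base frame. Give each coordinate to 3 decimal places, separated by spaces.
6.732 -6.000 -0.464

after link 1: o_1 = (3.0000, 0.0000, 2.0000)
after link 2: o_2 = (4.7321, -2.0000, 3.0000)
after link 3: o_3 = (6.7321, -6.0000, -0.4641)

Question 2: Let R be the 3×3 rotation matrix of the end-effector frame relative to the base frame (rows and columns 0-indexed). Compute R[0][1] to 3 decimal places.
-0.500

End-effector y-axis (col 1 of R) = (-0.5000,0.0000,0.8660)
R[0][1] = -0.5000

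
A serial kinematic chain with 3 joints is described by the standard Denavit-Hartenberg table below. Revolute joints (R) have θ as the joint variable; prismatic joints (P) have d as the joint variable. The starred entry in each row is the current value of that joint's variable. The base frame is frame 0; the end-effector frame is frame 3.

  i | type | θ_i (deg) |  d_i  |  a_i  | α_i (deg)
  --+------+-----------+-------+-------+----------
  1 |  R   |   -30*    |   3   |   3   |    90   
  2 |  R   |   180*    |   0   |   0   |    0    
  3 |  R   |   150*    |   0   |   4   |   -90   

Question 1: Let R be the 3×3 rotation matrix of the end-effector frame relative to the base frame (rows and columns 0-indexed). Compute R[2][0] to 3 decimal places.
End-effector x-axis (col 0 of R) = (0.7500,-0.4330,-0.5000)
R[2][0] = -0.5000

-0.500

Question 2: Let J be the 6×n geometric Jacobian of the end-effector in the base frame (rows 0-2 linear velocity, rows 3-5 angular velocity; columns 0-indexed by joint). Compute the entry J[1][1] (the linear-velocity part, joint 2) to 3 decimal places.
axis z_1 = (-0.5000,-0.8660,0.0000); lever o_n−o_1 = (3.0000,-1.7321,-2.0000)
cross product → J_v[:, 1] = (1.7321,-1.0000,3.4641)
J_ω[:, 1] = z_1
entry J[1][1] = -1.0000

-1.000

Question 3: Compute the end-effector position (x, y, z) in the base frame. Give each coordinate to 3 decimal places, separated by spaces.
after link 1: o_1 = (2.5981, -1.5000, 3.0000)
after link 2: o_2 = (2.5981, -1.5000, 3.0000)
after link 3: o_3 = (5.5981, -3.2321, 1.0000)

5.598 -3.232 1.000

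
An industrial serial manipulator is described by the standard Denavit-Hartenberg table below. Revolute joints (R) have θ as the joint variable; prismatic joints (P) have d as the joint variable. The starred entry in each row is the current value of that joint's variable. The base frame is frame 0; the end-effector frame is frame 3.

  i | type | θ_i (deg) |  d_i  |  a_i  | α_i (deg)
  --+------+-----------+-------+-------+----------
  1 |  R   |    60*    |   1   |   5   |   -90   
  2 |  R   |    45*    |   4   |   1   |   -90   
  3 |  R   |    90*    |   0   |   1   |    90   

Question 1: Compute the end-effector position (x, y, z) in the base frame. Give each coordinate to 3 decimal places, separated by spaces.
0.255 6.442 0.293

after link 1: o_1 = (2.5000, 4.3301, 1.0000)
after link 2: o_2 = (-0.6105, 6.9425, 0.2929)
after link 3: o_3 = (0.2555, 6.4425, 0.2929)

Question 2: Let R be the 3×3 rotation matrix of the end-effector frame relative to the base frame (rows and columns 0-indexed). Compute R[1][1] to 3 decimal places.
-0.612

End-effector y-axis (col 1 of R) = (-0.3536,-0.6124,-0.7071)
R[1][1] = -0.6124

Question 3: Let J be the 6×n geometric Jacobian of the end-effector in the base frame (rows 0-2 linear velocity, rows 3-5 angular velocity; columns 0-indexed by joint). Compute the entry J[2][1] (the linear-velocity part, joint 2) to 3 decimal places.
axis z_1 = (-0.8660,0.5000,0.0000); lever o_n−o_1 = (-2.2445,2.1124,-0.7071)
cross product → J_v[:, 1] = (-0.3536,-0.6124,-0.7071)
J_ω[:, 1] = z_1
entry J[2][1] = -0.7071

-0.707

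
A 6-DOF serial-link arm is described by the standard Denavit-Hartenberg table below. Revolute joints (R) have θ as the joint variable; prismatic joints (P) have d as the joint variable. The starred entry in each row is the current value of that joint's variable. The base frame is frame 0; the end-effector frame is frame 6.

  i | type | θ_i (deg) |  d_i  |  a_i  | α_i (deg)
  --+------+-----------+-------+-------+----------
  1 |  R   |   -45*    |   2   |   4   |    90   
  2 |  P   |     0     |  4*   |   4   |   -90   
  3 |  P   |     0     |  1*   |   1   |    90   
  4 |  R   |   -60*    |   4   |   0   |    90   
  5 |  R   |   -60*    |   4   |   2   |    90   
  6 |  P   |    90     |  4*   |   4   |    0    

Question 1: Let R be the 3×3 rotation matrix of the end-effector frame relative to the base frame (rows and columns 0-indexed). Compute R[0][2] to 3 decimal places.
End-effector z-axis (col 2 of R) = (0.0474,0.6597,0.7500)
R[0][2] = 0.0474

0.047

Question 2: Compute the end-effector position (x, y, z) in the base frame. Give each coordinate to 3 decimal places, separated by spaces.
-2.424 -3.612 1.134

after link 1: o_1 = (2.8284, -2.8284, 2.0000)
after link 2: o_2 = (2.8284, -8.4853, 2.0000)
after link 3: o_3 = (3.5355, -9.1924, 3.0000)
after link 4: o_4 = (0.7071, -12.0208, 3.0000)
after link 5: o_5 = (-0.1641, -8.7001, 0.1340)
after link 6: o_6 = (-2.4241, -3.6117, 1.1340)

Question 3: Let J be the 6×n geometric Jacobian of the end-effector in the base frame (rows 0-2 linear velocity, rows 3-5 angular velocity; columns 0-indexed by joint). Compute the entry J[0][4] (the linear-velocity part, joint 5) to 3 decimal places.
axis z_4 = (-0.6124,0.6124,-0.5000); lever o_n−o_4 = (-3.1312,8.4091,-1.8660)
cross product → J_v[:, 4] = (3.0619,0.4229,-3.2321)
J_ω[:, 4] = z_4
entry J[0][4] = 3.0619

3.062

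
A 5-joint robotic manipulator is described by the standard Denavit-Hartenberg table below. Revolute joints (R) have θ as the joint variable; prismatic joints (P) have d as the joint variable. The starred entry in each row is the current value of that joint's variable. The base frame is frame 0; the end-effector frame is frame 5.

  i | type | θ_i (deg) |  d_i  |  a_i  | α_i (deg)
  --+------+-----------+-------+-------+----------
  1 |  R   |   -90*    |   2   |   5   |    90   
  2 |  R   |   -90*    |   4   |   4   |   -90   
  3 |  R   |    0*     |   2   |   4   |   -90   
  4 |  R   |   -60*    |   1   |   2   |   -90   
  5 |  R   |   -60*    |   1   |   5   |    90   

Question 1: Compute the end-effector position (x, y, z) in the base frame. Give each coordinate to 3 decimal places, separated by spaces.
1.330 -10.397 -9.116

after link 1: o_1 = (0.0000, -5.0000, 2.0000)
after link 2: o_2 = (-4.0000, -5.0000, -2.0000)
after link 3: o_3 = (-4.0000, -7.0000, -6.0000)
after link 4: o_4 = (-3.0000, -8.7321, -7.0000)
after link 5: o_5 = (1.3301, -10.3971, -9.1160)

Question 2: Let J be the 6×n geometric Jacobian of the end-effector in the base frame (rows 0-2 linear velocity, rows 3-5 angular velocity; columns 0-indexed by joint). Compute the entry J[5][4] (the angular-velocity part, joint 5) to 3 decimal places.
axis z_4 = (0.0000,0.5000,-0.8660); lever o_n−o_4 = (4.3301,-1.6651,-2.1160)
cross product → J_v[:, 4] = (-2.5000,-3.7500,-2.1651)
J_ω[:, 4] = z_4
entry J[5][4] = -0.8660

-0.866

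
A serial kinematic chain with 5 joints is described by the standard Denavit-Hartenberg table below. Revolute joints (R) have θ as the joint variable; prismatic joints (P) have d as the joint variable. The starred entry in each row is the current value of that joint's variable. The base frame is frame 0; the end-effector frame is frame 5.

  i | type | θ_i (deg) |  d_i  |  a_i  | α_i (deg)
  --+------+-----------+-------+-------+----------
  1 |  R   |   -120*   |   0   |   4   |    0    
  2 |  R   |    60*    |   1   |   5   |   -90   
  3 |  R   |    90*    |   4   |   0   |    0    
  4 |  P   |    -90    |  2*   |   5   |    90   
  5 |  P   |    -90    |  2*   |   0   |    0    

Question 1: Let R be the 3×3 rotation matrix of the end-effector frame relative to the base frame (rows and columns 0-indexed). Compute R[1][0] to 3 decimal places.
End-effector x-axis (col 0 of R) = (-0.8660,-0.5000,0.0000)
R[1][0] = -0.5000

-0.500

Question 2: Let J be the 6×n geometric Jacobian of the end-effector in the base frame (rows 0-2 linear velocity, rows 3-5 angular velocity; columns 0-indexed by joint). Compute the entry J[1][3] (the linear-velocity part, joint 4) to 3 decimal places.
0.500

prismatic axis z_3 = (0.8660,0.5000,0.0000)
J_v[:, 3] = z_3; J_ω[:, 3] = (0,0,0)
entry J[1][3] = 0.5000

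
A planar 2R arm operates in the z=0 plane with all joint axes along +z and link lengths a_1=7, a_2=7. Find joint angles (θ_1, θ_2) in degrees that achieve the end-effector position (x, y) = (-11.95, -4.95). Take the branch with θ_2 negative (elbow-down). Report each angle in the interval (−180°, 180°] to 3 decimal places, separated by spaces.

-135.003 -44.993

cos θ_2 = (167.3050−7²−7²)/(2·7·7) = 0.7072; θ_2 = -44.9929° (elbow-down)
β = atan2(-4.9500,-11.9500) = -157.4994°; ψ = atan2(-4.9491,11.9504) = -22.4965°
θ_1 = β − ψ = -135.0029°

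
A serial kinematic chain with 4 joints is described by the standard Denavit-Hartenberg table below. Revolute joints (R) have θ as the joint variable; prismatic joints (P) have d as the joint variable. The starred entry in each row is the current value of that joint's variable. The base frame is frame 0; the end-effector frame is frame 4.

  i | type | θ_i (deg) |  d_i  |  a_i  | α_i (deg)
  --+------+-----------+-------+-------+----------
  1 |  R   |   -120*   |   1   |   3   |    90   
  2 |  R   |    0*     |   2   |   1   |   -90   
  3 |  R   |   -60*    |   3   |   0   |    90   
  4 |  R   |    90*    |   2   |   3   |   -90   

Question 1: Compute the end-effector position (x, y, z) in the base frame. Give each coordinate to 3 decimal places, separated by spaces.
after link 1: o_1 = (-1.5000, -2.5981, 1.0000)
after link 2: o_2 = (-3.7321, -2.4641, 1.0000)
after link 3: o_3 = (-3.7321, -2.4641, 4.0000)
after link 4: o_4 = (-3.7321, -0.4641, 7.0000)

-3.732 -0.464 7.000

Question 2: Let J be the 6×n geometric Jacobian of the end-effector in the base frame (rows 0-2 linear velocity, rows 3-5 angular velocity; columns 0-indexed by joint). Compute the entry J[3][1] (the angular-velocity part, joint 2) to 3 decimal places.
-0.866

axis z_1 = (-0.8660,0.5000,0.0000); lever o_n−o_1 = (-2.2321,2.1340,6.0000)
cross product → J_v[:, 1] = (3.0000,5.1962,-0.7321)
J_ω[:, 1] = z_1
entry J[3][1] = -0.8660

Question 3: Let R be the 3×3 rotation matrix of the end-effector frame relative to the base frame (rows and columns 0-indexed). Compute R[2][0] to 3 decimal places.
1.000

End-effector x-axis (col 0 of R) = (-0.0000,-0.0000,1.0000)
R[2][0] = 1.0000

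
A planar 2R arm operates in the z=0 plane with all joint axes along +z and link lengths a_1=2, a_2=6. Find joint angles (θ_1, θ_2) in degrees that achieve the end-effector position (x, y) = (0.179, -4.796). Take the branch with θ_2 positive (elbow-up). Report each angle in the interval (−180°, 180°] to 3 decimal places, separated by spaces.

154.294 134.986

cos θ_2 = (23.0337−2²−6²)/(2·2·6) = -0.7069; θ_2 = 134.9858° (elbow-up)
β = atan2(-4.7960,0.1790) = -87.8626°; ψ = atan2(4.2437,-2.2416) = 117.8437°
θ_1 = β − ψ = -205.7063°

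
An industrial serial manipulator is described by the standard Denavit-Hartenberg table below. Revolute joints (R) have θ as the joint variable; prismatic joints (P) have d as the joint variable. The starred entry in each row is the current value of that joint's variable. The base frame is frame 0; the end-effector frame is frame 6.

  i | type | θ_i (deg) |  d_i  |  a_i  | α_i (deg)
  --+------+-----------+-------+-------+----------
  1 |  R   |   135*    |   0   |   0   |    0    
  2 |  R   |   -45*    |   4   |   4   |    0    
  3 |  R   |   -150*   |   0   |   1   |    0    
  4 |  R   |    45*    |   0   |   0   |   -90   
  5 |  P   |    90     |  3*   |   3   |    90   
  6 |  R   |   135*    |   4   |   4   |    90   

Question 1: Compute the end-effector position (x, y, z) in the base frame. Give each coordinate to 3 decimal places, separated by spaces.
after link 1: o_1 = (0.0000, 0.0000, 0.0000)
after link 2: o_2 = (0.0000, 4.0000, 4.0000)
after link 3: o_3 = (0.5000, 3.1340, 4.0000)
after link 4: o_4 = (0.5000, 3.1340, 4.0000)
after link 5: o_5 = (1.2765, 6.0318, 1.0000)
after link 6: o_6 = (5.8722, 7.7285, 3.8284)

5.872 7.729 3.828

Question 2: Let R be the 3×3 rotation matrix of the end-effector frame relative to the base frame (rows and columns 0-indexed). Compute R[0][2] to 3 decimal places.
End-effector z-axis (col 2 of R) = (0.1830,0.6830,-0.7071)
R[0][2] = 0.1830

0.183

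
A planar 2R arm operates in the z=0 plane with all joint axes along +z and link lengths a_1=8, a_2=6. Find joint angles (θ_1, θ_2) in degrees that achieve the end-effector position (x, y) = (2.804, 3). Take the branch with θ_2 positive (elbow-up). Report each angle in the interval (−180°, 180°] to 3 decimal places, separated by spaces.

-0.002 149.999

cos θ_2 = (16.8624−8²−6²)/(2·8·6) = -0.8660; θ_2 = 149.9990° (elbow-up)
β = atan2(3.0000,2.8040) = 46.9341°; ψ = atan2(3.0001,2.8039) = 46.9360°
θ_1 = β − ψ = -0.0019°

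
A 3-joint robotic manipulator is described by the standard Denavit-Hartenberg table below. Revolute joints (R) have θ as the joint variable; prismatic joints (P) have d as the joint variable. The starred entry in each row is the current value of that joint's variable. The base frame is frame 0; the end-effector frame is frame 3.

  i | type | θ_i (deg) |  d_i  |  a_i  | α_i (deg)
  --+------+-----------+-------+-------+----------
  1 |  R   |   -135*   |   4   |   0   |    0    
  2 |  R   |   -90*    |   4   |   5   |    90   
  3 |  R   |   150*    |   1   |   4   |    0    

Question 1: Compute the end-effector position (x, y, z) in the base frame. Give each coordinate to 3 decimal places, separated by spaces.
after link 1: o_1 = (0.0000, 0.0000, 4.0000)
after link 2: o_2 = (-3.5355, 3.5355, 8.0000)
after link 3: o_3 = (-0.3789, 1.7932, 10.0000)

-0.379 1.793 10.000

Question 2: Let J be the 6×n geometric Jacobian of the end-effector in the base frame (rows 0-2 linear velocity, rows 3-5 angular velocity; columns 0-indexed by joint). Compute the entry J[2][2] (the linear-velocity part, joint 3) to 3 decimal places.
axis z_2 = (0.7071,0.7071,0.0000); lever o_n−o_2 = (3.1566,-1.7424,2.0000)
cross product → J_v[:, 2] = (1.4142,-1.4142,-3.4641)
J_ω[:, 2] = z_2
entry J[2][2] = -3.4641

-3.464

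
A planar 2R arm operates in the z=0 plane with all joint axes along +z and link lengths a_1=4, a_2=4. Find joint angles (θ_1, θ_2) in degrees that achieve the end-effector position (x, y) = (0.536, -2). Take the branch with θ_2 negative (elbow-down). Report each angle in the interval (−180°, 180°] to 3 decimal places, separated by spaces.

0.003 -150.000

cos θ_2 = (4.2873−4²−4²)/(2·4·4) = -0.8660; θ_2 = -149.9996° (elbow-down)
β = atan2(-2.0000,0.5360) = -74.9973°; ψ = atan2(-2.0000,0.5359) = -74.9998°
θ_1 = β − ψ = 0.0025°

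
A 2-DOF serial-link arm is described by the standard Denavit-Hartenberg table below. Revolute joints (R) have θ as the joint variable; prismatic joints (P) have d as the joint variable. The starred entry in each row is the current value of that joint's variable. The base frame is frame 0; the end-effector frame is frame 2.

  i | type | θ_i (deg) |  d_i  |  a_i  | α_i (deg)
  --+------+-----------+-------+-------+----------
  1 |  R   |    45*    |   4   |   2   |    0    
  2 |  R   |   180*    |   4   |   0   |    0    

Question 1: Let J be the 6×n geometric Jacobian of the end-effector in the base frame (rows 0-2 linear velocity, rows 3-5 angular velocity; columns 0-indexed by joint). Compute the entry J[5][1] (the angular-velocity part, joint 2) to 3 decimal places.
1.000

axis z_1 = (0.0000,0.0000,1.0000); lever o_n−o_1 = (0.0000,0.0000,4.0000)
cross product → J_v[:, 1] = (0.0000,0.0000,0.0000)
J_ω[:, 1] = z_1
entry J[5][1] = 1.0000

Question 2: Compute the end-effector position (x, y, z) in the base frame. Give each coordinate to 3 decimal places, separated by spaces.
1.414 1.414 8.000

after link 1: o_1 = (1.4142, 1.4142, 4.0000)
after link 2: o_2 = (1.4142, 1.4142, 8.0000)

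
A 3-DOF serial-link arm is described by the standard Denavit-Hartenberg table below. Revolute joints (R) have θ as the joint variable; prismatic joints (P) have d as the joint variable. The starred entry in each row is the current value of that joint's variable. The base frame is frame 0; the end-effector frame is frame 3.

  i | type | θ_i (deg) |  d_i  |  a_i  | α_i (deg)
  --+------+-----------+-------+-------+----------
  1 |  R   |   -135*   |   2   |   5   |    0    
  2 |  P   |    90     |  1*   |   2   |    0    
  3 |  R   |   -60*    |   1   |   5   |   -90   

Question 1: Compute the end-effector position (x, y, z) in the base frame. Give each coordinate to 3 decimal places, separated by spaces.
after link 1: o_1 = (-3.5355, -3.5355, 2.0000)
after link 2: o_2 = (-2.1213, -4.9497, 3.0000)
after link 3: o_3 = (-3.4154, -9.7794, 4.0000)

-3.415 -9.779 4.000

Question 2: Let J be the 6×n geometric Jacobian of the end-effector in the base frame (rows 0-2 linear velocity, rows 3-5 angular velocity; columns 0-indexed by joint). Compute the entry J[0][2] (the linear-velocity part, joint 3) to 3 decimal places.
axis z_2 = (0.0000,0.0000,1.0000); lever o_n−o_2 = (-1.2941,-4.8296,1.0000)
cross product → J_v[:, 2] = (4.8296,-1.2941,0.0000)
J_ω[:, 2] = z_2
entry J[0][2] = 4.8296

4.830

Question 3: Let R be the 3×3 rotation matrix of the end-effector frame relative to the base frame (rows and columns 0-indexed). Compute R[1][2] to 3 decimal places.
-0.259

End-effector z-axis (col 2 of R) = (0.9659,-0.2588,0.0000)
R[1][2] = -0.2588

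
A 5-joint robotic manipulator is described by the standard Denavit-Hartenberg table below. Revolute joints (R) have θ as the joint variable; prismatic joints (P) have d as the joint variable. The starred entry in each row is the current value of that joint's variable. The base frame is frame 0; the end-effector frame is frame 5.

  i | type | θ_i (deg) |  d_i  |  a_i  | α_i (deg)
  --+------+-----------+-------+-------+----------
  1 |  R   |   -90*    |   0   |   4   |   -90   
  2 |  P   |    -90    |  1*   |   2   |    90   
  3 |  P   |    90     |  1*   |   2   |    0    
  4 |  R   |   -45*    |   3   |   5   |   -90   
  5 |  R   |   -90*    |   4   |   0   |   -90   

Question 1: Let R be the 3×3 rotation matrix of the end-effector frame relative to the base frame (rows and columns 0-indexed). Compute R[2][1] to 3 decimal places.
End-effector y-axis (col 1 of R) = (-0.7071,-0.0000,0.7071)
R[2][1] = 0.7071

0.707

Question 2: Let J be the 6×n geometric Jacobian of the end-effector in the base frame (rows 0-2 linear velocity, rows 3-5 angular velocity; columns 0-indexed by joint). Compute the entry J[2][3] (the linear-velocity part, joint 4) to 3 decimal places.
-6.364

axis z_3 = (-0.0000,1.0000,0.0000); lever o_n−o_3 = (6.3640,3.0000,0.7071)
cross product → J_v[:, 3] = (0.7071,0.0000,-6.3640)
J_ω[:, 3] = z_3
entry J[2][3] = -6.3640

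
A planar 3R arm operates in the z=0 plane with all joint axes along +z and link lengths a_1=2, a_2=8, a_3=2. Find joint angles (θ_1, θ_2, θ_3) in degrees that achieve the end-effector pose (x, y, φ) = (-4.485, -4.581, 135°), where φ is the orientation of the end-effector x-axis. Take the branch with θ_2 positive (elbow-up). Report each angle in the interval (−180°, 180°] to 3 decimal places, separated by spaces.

119.997 135.001 -119.998

wrist centre = target − a_3·(cos φ, sin φ) = (-3.0708, -5.9952)
cos θ_2 = (45.3723−2²−8²)/(2·2·8) = -0.7071; θ_2 = 135.0007° (elbow-up)
β = atan2(-5.9952,-3.0708) = -117.1218°; ψ = atan2(5.6568,-3.6569) = 122.8813°
θ_1 = β − ψ = -240.0031°
θ_3 = φ − θ_1 − θ_2 = -119.9976° (wrapped to (-180°,180°])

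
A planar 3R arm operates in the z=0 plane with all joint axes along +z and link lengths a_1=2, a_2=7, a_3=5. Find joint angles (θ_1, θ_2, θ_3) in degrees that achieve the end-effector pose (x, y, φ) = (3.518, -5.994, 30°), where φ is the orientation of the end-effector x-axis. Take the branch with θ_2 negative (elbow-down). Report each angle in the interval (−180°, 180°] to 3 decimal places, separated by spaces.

-60.022 -44.975 134.998

wrist centre = target − a_3·(cos φ, sin φ) = (-0.8121, -8.4940)
cos θ_2 = (72.8076−2²−7²)/(2·2·7) = 0.7074; θ_2 = -44.9751° (elbow-down)
β = atan2(-8.4940,-0.8121) = -95.4616°; ψ = atan2(-4.9476,6.9519) = -35.4391°
θ_1 = β − ψ = -60.0225°
θ_3 = φ − θ_1 − θ_2 = 134.9976° (wrapped to (-180°,180°])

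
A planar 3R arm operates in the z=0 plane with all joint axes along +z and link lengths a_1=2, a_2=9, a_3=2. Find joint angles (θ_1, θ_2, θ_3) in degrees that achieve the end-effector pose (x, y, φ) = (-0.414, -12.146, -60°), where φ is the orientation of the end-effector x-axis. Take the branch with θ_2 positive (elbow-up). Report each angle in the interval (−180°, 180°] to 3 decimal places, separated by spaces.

-135.011 45.014 29.997

wrist centre = target − a_3·(cos φ, sin φ) = (-1.4140, -10.4139)
cos θ_2 = (110.4497−2²−9²)/(2·2·9) = 0.7069; θ_2 = 45.0138° (elbow-up)
β = atan2(-10.4139,-1.4140) = -97.7323°; ψ = atan2(6.3655,8.3624) = 37.2784°
θ_1 = β − ψ = -135.0107°
θ_3 = φ − θ_1 − θ_2 = 29.9970° (wrapped to (-180°,180°])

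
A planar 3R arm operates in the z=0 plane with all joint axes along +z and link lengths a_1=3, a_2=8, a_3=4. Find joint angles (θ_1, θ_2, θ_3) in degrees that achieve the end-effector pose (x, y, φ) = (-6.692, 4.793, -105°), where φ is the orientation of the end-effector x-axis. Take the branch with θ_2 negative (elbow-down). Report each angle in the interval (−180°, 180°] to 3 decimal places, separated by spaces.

156.331 -45.007 143.676

wrist centre = target − a_3·(cos φ, sin φ) = (-5.6567, 8.6567)
cos θ_2 = (106.9370−3²−8²)/(2·3·8) = 0.7070; θ_2 = -45.0069° (elbow-down)
β = atan2(8.6567,-5.6567) = 123.1626°; ψ = atan2(-5.6575,8.6562) = -33.1680°
θ_1 = β − ψ = 156.3306°
θ_3 = φ − θ_1 − θ_2 = 143.6763° (wrapped to (-180°,180°])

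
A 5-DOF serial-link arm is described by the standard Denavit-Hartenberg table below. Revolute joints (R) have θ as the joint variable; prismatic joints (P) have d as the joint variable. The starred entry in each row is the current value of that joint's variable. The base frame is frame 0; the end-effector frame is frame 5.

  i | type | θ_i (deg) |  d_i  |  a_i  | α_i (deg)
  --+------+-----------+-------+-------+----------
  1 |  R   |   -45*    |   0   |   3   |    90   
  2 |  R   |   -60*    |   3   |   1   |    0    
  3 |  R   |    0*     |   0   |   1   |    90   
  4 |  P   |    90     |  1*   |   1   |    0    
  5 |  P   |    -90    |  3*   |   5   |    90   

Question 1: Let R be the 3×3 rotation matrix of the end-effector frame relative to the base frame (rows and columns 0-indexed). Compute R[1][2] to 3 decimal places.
End-effector z-axis (col 2 of R) = (0.7071,0.7071,-0.0000)
R[1][2] = 0.7071

0.707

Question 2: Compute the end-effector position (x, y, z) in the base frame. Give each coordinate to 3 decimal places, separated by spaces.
after link 1: o_1 = (2.1213, -2.1213, 0.0000)
after link 2: o_2 = (0.3536, -4.5962, -0.8660)
after link 3: o_3 = (0.7071, -4.9497, -1.7321)
after link 4: o_4 = (-0.6124, -5.0445, -2.2321)
after link 5: o_5 = (-0.6817, -4.9751, -8.0622)

-0.682 -4.975 -8.062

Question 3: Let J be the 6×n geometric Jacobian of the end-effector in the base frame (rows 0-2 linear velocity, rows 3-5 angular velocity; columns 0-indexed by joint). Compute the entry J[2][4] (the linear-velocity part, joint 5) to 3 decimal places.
prismatic axis z_4 = (-0.6124,0.6124,-0.5000)
J_v[:, 4] = z_4; J_ω[:, 4] = (0,0,0)
entry J[2][4] = -0.5000

-0.500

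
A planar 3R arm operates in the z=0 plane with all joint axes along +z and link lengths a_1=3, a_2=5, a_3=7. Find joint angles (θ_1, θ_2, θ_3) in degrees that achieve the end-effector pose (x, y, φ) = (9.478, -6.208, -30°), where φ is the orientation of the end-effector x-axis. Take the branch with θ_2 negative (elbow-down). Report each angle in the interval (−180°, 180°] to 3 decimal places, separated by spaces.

wrist centre = target − a_3·(cos φ, sin φ) = (3.4158, -2.7080)
cos θ_2 = (19.0011−3²−5²)/(2·3·5) = -0.5000; θ_2 = -119.9976° (elbow-down)
β = atan2(-2.7080,3.4158) = -38.4067°; ψ = atan2(-4.3302,0.5002) = -83.4110°
θ_1 = β − ψ = 45.0043°
θ_3 = φ − θ_1 − θ_2 = 44.9933° (wrapped to (-180°,180°])

45.004 -119.998 44.993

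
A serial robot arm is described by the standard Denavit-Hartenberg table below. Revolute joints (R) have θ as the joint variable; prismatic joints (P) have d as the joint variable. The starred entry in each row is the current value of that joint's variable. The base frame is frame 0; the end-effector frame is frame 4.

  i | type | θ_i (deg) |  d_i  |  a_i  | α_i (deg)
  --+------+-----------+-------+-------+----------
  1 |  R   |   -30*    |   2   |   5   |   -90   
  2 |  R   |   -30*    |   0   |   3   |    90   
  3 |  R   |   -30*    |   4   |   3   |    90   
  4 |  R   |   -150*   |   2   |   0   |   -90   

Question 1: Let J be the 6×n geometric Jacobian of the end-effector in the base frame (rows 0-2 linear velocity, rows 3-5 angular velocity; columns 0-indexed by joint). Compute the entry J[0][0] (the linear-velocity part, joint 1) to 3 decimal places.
6.290

axis z_0 = ẑ; lever o_n−o_0 = (4.4306,-6.2901,7.7631)
cross product → J_v[:, 0] = (6.2901,4.4306,-0.0000)
J_ω[:, 0] = z_0
entry J[0][0] = 6.2901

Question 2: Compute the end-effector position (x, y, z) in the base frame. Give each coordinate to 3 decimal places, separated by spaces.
after link 1: o_1 = (4.3301, -2.5000, 2.0000)
after link 2: o_2 = (6.5801, -3.7990, 3.5000)
after link 3: o_3 = (6.0466, -5.2231, 8.2631)
after link 4: o_4 = (4.4306, -6.2901, 7.7631)

4.431 -6.290 7.763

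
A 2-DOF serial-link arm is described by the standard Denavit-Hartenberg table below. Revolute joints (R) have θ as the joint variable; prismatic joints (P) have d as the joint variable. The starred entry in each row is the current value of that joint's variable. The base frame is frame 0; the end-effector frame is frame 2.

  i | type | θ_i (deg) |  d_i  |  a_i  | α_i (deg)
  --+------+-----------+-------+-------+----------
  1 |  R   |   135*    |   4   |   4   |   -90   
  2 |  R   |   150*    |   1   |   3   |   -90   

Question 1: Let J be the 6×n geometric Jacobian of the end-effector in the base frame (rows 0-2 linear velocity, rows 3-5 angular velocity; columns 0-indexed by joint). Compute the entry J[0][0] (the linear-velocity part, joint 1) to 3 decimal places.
-0.284

axis z_0 = ẑ; lever o_n−o_0 = (-1.6984,0.2842,2.5000)
cross product → J_v[:, 0] = (-0.2842,-1.6984,0.0000)
J_ω[:, 0] = z_0
entry J[0][0] = -0.2842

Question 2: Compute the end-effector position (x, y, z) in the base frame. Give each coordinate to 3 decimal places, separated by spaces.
-1.698 0.284 2.500

after link 1: o_1 = (-2.8284, 2.8284, 4.0000)
after link 2: o_2 = (-1.6984, 0.2842, 2.5000)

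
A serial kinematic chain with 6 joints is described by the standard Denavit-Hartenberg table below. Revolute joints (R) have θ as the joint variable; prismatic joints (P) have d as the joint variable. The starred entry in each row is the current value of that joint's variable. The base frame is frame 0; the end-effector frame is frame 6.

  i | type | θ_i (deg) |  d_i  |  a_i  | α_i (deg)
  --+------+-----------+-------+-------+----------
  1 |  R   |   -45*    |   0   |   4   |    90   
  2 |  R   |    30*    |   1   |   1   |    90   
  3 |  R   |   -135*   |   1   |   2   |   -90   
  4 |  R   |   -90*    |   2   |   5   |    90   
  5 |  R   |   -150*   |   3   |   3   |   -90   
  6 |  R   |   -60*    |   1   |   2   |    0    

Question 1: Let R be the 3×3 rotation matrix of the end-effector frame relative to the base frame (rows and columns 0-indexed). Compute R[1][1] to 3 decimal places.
0.703

End-effector y-axis (col 1 of R) = (-0.6357,0.7027,0.3196)
R[1][1] = 0.7027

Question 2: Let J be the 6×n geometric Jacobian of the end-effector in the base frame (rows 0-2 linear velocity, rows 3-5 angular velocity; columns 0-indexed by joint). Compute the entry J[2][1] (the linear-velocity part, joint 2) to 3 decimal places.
axis z_1 = (-0.7071,-0.7071,0.0000); lever o_n−o_1 = (-0.0124,-4.9999,-1.4694)
cross product → J_v[:, 1] = (1.0390,-1.0390,3.5267)
J_ω[:, 1] = z_1
entry J[2][1] = 3.5267

3.527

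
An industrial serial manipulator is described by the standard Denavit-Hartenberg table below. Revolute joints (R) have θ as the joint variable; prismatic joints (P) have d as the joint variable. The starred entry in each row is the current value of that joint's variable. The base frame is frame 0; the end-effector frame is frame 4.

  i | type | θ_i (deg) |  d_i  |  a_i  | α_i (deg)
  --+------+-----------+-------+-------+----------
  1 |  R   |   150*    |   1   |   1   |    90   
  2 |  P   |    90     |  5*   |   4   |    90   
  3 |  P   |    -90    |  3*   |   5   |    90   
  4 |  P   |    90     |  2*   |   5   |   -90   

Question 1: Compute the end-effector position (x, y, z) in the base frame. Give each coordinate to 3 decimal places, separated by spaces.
after link 1: o_1 = (-0.8660, 0.5000, 1.0000)
after link 2: o_2 = (1.6340, 4.8301, 5.0000)
after link 3: o_3 = (-3.4641, 2.0000, 5.0000)
after link 4: o_4 = (-7.7942, 4.5000, 3.0000)

-7.794 4.500 3.000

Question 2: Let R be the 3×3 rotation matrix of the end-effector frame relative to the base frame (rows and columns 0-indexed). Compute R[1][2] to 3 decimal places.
0.866

End-effector z-axis (col 2 of R) = (0.5000,0.8660,-0.0000)
R[1][2] = 0.8660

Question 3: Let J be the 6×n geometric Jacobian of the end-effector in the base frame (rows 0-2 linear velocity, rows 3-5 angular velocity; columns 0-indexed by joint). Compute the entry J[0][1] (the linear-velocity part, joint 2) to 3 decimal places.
prismatic axis z_1 = (0.5000,0.8660,0.0000)
J_v[:, 1] = z_1; J_ω[:, 1] = (0,0,0)
entry J[0][1] = 0.5000

0.500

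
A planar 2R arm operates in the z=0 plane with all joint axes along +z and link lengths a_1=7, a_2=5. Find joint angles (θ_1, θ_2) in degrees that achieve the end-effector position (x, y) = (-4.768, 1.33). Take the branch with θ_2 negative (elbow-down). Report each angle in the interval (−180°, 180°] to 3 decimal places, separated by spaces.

cos θ_2 = (24.5027−7²−5²)/(2·7·5) = -0.7071; θ_2 = -134.9998° (elbow-down)
β = atan2(1.3300,-4.7680) = 164.4139°; ψ = atan2(-3.5355,3.4645) = -45.5817°
θ_1 = β − ψ = 209.9956°

-150.004 -135.000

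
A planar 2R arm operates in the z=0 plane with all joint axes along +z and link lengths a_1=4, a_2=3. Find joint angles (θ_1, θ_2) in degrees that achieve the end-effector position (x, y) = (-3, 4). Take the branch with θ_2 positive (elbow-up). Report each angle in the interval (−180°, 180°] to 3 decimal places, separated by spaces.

cos θ_2 = (25.0000−4²−3²)/(2·4·3) = 0.0000; θ_2 = 90.0000° (elbow-up)
β = atan2(4.0000,-3.0000) = 126.8699°; ψ = atan2(3.0000,4.0000) = 36.8699°
θ_1 = β − ψ = 90.0000°

90.000 90.000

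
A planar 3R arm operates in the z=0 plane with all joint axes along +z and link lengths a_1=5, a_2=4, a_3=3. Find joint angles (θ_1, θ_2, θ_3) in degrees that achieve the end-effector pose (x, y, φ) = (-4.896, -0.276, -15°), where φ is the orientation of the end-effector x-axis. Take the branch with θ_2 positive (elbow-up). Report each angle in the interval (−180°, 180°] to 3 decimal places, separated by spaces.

149.992 60.011 134.997

wrist centre = target − a_3·(cos φ, sin φ) = (-7.7938, 0.5005)
cos θ_2 = (60.9934−5²−4²)/(2·5·4) = 0.4998; θ_2 = 60.0109° (elbow-up)
β = atan2(0.5005,-7.7938) = 176.3259°; ψ = atan2(3.4645,6.9993) = 26.3341°
θ_1 = β − ψ = 149.9918°
θ_3 = φ − θ_1 − θ_2 = 134.9973° (wrapped to (-180°,180°])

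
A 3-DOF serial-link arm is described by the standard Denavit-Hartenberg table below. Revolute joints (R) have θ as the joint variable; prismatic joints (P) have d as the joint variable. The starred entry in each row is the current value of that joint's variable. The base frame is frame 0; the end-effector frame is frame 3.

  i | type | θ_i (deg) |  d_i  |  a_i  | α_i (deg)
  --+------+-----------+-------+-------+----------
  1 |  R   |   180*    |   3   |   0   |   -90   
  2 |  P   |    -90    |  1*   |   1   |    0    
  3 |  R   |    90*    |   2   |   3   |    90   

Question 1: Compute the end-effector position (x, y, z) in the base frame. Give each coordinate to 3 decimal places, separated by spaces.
-3.000 -3.000 4.000

after link 1: o_1 = (0.0000, 0.0000, 3.0000)
after link 2: o_2 = (-0.0000, -1.0000, 4.0000)
after link 3: o_3 = (-3.0000, -3.0000, 4.0000)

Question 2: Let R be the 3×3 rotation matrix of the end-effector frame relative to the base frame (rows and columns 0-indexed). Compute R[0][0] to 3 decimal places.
End-effector x-axis (col 0 of R) = (-1.0000,0.0000,0.0000)
R[0][0] = -1.0000

-1.000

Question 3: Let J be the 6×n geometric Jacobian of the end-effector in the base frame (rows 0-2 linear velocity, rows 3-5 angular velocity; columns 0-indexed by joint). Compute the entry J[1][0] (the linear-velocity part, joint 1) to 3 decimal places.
-3.000

axis z_0 = ẑ; lever o_n−o_0 = (-3.0000,-3.0000,4.0000)
cross product → J_v[:, 0] = (3.0000,-3.0000,0.0000)
J_ω[:, 0] = z_0
entry J[1][0] = -3.0000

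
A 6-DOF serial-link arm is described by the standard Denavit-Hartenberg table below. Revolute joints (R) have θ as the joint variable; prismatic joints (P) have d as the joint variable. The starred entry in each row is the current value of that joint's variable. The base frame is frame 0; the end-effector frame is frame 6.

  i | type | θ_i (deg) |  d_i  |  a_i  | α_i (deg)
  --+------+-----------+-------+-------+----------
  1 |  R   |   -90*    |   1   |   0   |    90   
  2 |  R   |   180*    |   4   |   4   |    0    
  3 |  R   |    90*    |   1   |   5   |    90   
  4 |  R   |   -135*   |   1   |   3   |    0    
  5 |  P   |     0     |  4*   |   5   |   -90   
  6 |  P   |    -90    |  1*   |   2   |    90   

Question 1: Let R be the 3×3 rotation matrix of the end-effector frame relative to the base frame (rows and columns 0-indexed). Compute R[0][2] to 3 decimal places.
End-effector z-axis (col 2 of R) = (-0.7071,0.0000,-0.7071)
R[0][2] = -0.7071

-0.707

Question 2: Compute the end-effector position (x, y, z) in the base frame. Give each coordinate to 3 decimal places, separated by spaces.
1.364 11.000 0.950

after link 1: o_1 = (0.0000, 0.0000, 1.0000)
after link 2: o_2 = (-4.0000, 4.0000, 1.0000)
after link 3: o_3 = (-5.0000, 4.0000, -4.0000)
after link 4: o_4 = (-2.8787, 5.0000, -1.8787)
after link 5: o_5 = (0.6569, 9.0000, 1.6569)
after link 6: o_6 = (1.3640, 11.0000, 0.9497)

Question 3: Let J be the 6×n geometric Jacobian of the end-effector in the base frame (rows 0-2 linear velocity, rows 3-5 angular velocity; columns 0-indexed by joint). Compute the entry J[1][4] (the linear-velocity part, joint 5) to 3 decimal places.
prismatic axis z_4 = (-0.0000,1.0000,0.0000)
J_v[:, 4] = z_4; J_ω[:, 4] = (0,0,0)
entry J[1][4] = 1.0000

1.000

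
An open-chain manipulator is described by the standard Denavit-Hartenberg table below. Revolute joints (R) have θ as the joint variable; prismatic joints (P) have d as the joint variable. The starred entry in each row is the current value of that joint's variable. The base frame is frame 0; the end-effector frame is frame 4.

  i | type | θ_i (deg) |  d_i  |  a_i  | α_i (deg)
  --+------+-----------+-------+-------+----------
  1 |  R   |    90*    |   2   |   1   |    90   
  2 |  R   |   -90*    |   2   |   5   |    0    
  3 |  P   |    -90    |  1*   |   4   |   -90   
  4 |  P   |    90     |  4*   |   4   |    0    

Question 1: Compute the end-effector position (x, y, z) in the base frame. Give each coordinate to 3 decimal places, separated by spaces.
after link 1: o_1 = (0.0000, 1.0000, 2.0000)
after link 2: o_2 = (2.0000, 1.0000, -3.0000)
after link 3: o_3 = (3.0000, -3.0000, -3.0000)
after link 4: o_4 = (-1.0000, -3.0000, -7.0000)

-1.000 -3.000 -7.000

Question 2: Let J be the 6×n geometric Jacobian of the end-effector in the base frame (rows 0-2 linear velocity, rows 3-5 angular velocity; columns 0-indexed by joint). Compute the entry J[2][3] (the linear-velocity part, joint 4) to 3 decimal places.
prismatic axis z_3 = (0.0000,0.0000,-1.0000)
J_v[:, 3] = z_3; J_ω[:, 3] = (0,0,0)
entry J[2][3] = -1.0000

-1.000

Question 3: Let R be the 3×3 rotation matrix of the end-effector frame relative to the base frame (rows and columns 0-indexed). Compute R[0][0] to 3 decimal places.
-1.000

End-effector x-axis (col 0 of R) = (-1.0000,0.0000,-0.0000)
R[0][0] = -1.0000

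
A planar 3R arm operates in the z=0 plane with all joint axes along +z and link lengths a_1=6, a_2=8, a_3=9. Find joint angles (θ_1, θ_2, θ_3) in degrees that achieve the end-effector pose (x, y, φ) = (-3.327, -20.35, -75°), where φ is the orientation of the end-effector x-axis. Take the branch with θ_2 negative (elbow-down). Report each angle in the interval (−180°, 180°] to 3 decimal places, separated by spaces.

-89.994 -45.008 60.002

wrist centre = target − a_3·(cos φ, sin φ) = (-5.6564, -11.6567)
cos θ_2 = (167.8724−6²−8²)/(2·6·8) = 0.7070; θ_2 = -45.0083° (elbow-down)
β = atan2(-11.6567,-5.6564) = -115.8849°; ψ = atan2(-5.6577,11.6560) = -25.8913°
θ_1 = β − ψ = -89.9936°
θ_3 = φ − θ_1 − θ_2 = 60.0019° (wrapped to (-180°,180°])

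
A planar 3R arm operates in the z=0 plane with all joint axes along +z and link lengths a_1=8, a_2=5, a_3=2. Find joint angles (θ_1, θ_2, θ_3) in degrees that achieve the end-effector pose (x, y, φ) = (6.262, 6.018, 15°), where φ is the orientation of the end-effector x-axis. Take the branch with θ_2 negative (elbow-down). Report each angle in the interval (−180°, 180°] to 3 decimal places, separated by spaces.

wrist centre = target − a_3·(cos φ, sin φ) = (4.3301, 5.5004)
cos θ_2 = (49.0042−8²−5²)/(2·8·5) = -0.4999; θ_2 = -119.9966° (elbow-down)
β = atan2(5.5004,4.3301) = 51.7885°; ψ = atan2(-4.3303,5.5003) = -38.2129°
θ_1 = β − ψ = 90.0013°
θ_3 = φ − θ_1 − θ_2 = 44.9952° (wrapped to (-180°,180°])

90.001 -119.997 44.995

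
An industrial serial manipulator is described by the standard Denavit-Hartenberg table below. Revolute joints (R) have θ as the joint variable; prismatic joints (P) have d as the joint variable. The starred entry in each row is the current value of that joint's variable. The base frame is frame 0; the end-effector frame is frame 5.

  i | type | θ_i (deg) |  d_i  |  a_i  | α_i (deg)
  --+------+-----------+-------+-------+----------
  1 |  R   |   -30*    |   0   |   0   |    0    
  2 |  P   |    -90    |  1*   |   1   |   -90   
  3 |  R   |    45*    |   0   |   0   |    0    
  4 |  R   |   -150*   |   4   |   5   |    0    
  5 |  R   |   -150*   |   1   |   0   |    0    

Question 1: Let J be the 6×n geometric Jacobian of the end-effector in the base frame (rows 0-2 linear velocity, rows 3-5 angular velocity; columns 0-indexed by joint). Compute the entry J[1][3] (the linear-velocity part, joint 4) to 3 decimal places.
axis z_3 = (0.8660,-0.5000,0.0000); lever o_n−o_3 = (4.9772,-1.3793,4.8296)
cross product → J_v[:, 3] = (-2.4148,-4.1826,1.2941)
J_ω[:, 3] = z_3
entry J[1][3] = -4.1826

-4.183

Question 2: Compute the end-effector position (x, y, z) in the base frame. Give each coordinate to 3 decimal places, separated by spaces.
after link 1: o_1 = (0.0000, 0.0000, 0.0000)
after link 2: o_2 = (-0.5000, -0.8660, 1.0000)
after link 3: o_3 = (-0.5000, -0.8660, 1.0000)
after link 4: o_4 = (3.6111, -1.7453, 5.8296)
after link 5: o_5 = (4.4772, -2.2453, 5.8296)

4.477 -2.245 5.830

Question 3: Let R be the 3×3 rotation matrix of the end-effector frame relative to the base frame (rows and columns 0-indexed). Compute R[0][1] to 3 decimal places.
End-effector y-axis (col 1 of R) = (0.4830,0.8365,0.2588)
R[0][1] = 0.4830

0.483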